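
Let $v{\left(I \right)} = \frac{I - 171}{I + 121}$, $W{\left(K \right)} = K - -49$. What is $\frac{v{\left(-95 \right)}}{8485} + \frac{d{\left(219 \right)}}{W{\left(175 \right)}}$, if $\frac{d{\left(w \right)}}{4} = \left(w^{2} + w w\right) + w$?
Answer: $\frac{10604825557}{6177080} \approx 1716.8$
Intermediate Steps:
$W{\left(K \right)} = 49 + K$ ($W{\left(K \right)} = K + 49 = 49 + K$)
$v{\left(I \right)} = \frac{-171 + I}{121 + I}$
$d{\left(w \right)} = 4 w + 8 w^{2}$ ($d{\left(w \right)} = 4 \left(\left(w^{2} + w w\right) + w\right) = 4 \left(\left(w^{2} + w^{2}\right) + w\right) = 4 \left(2 w^{2} + w\right) = 4 \left(w + 2 w^{2}\right) = 4 w + 8 w^{2}$)
$\frac{v{\left(-95 \right)}}{8485} + \frac{d{\left(219 \right)}}{W{\left(175 \right)}} = \frac{\frac{1}{121 - 95} \left(-171 - 95\right)}{8485} + \frac{4 \cdot 219 \left(1 + 2 \cdot 219\right)}{49 + 175} = \frac{1}{26} \left(-266\right) \frac{1}{8485} + \frac{4 \cdot 219 \left(1 + 438\right)}{224} = \frac{1}{26} \left(-266\right) \frac{1}{8485} + 4 \cdot 219 \cdot 439 \cdot \frac{1}{224} = \left(- \frac{133}{13}\right) \frac{1}{8485} + 384564 \cdot \frac{1}{224} = - \frac{133}{110305} + \frac{96141}{56} = \frac{10604825557}{6177080}$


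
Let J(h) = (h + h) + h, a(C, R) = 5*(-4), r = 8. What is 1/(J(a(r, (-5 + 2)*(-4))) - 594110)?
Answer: -1/594170 ≈ -1.6830e-6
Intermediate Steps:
a(C, R) = -20
J(h) = 3*h (J(h) = 2*h + h = 3*h)
1/(J(a(r, (-5 + 2)*(-4))) - 594110) = 1/(3*(-20) - 594110) = 1/(-60 - 594110) = 1/(-594170) = -1/594170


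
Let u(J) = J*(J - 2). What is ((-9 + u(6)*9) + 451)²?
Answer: 432964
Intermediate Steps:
u(J) = J*(-2 + J)
((-9 + u(6)*9) + 451)² = ((-9 + (6*(-2 + 6))*9) + 451)² = ((-9 + (6*4)*9) + 451)² = ((-9 + 24*9) + 451)² = ((-9 + 216) + 451)² = (207 + 451)² = 658² = 432964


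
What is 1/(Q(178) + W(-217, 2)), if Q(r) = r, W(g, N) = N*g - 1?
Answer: -1/257 ≈ -0.0038911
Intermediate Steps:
W(g, N) = -1 + N*g
1/(Q(178) + W(-217, 2)) = 1/(178 + (-1 + 2*(-217))) = 1/(178 + (-1 - 434)) = 1/(178 - 435) = 1/(-257) = -1/257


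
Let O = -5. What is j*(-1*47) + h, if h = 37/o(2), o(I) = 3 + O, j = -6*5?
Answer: 2783/2 ≈ 1391.5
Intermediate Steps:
j = -30
o(I) = -2 (o(I) = 3 - 5 = -2)
h = -37/2 (h = 37/(-2) = 37*(-½) = -37/2 ≈ -18.500)
j*(-1*47) + h = -(-30)*47 - 37/2 = -30*(-47) - 37/2 = 1410 - 37/2 = 2783/2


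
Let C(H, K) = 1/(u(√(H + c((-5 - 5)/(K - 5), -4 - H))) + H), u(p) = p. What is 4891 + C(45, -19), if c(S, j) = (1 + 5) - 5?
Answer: 9679334/1979 - √46/1979 ≈ 4891.0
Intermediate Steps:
c(S, j) = 1 (c(S, j) = 6 - 5 = 1)
C(H, K) = 1/(H + √(1 + H)) (C(H, K) = 1/(√(H + 1) + H) = 1/(√(1 + H) + H) = 1/(H + √(1 + H)))
4891 + C(45, -19) = 4891 + 1/(45 + √(1 + 45)) = 4891 + 1/(45 + √46)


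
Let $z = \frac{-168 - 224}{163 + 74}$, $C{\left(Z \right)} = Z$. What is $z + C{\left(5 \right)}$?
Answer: $\frac{793}{237} \approx 3.346$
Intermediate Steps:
$z = - \frac{392}{237} \approx -1.654$
$z + C{\left(5 \right)} = - \frac{392}{237} + 5 = \frac{793}{237}$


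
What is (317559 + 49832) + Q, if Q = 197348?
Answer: 564739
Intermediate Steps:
(317559 + 49832) + Q = (317559 + 49832) + 197348 = 367391 + 197348 = 564739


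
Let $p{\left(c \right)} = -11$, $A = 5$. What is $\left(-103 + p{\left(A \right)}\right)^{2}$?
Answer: $12996$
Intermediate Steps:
$\left(-103 + p{\left(A \right)}\right)^{2} = \left(-103 - 11\right)^{2} = \left(-114\right)^{2} = 12996$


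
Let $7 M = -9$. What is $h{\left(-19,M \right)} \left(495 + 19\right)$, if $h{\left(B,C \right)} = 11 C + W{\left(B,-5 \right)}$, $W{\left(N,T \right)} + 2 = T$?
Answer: $- \frac{76072}{7} \approx -10867.0$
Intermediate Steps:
$M = - \frac{9}{7}$ ($M = \frac{1}{7} \left(-9\right) = - \frac{9}{7} \approx -1.2857$)
$W{\left(N,T \right)} = -2 + T$
$h{\left(B,C \right)} = -7 + 11 C$ ($h{\left(B,C \right)} = 11 C - 7 = -7 + 11 C$)
$h{\left(-19,M \right)} \left(495 + 19\right) = \left(-7 + 11 \left(- \frac{9}{7}\right)\right) \left(495 + 19\right) = \left(-7 - \frac{99}{7}\right) 514 = \left(- \frac{148}{7}\right) 514 = - \frac{76072}{7}$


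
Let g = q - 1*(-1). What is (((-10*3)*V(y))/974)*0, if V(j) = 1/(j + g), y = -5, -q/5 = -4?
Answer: 0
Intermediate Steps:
q = 20 (q = -5*(-4) = 20)
g = 21 (g = 20 - 1*(-1) = 20 + 1 = 21)
V(j) = 1/(21 + j) (V(j) = 1/(j + 21) = 1/(21 + j))
(((-10*3)*V(y))/974)*0 = (((-10*3)/(21 - 5))/974)*0 = (-30/16*(1/974))*0 = (-30*1/16*(1/974))*0 = -15/8*1/974*0 = -15/7792*0 = 0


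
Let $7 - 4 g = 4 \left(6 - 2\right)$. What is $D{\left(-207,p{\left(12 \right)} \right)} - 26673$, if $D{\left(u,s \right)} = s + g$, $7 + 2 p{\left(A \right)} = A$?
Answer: $- \frac{106691}{4} \approx -26673.0$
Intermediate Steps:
$p{\left(A \right)} = - \frac{7}{2} + \frac{A}{2}$
$g = - \frac{9}{4}$ ($g = \frac{7}{4} - \frac{4 \left(6 - 2\right)}{4} = \frac{7}{4} - \frac{4 \cdot 4}{4} = \frac{7}{4} - 4 = - \frac{9}{4} \approx -2.25$)
$D{\left(u,s \right)} = - \frac{9}{4} + s$ ($D{\left(u,s \right)} = s - \frac{9}{4} = - \frac{9}{4} + s$)
$D{\left(-207,p{\left(12 \right)} \right)} - 26673 = \left(- \frac{9}{4} + \left(- \frac{7}{2} + \frac{1}{2} \cdot 12\right)\right) - 26673 = \left(- \frac{9}{4} + \left(- \frac{7}{2} + 6\right)\right) - 26673 = \left(- \frac{9}{4} + \frac{5}{2}\right) - 26673 = \frac{1}{4} - 26673 = - \frac{106691}{4}$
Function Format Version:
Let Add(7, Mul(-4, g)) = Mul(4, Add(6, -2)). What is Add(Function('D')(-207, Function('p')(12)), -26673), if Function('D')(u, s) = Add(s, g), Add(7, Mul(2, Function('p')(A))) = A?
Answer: Rational(-106691, 4) ≈ -26673.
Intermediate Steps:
Function('p')(A) = Add(Rational(-7, 2), Mul(Rational(1, 2), A))
g = Rational(-9, 4) (g = Add(Rational(7, 4), Mul(Rational(-1, 4), Mul(4, Add(6, -2)))) = Add(Rational(7, 4), Mul(Rational(-1, 4), Mul(4, 4))) = Add(Rational(7, 4), Mul(Rational(-1, 4), 16)) = Add(Rational(7, 4), -4) = Rational(-9, 4) ≈ -2.2500)
Function('D')(u, s) = Add(Rational(-9, 4), s) (Function('D')(u, s) = Add(s, Rational(-9, 4)) = Add(Rational(-9, 4), s))
Add(Function('D')(-207, Function('p')(12)), -26673) = Add(Add(Rational(-9, 4), Add(Rational(-7, 2), Mul(Rational(1, 2), 12))), -26673) = Add(Add(Rational(-9, 4), Add(Rational(-7, 2), 6)), -26673) = Add(Add(Rational(-9, 4), Rational(5, 2)), -26673) = Add(Rational(1, 4), -26673) = Rational(-106691, 4)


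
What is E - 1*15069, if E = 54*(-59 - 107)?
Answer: -24033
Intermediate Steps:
E = -8964 (E = 54*(-166) = -8964)
E - 1*15069 = -8964 - 1*15069 = -8964 - 15069 = -24033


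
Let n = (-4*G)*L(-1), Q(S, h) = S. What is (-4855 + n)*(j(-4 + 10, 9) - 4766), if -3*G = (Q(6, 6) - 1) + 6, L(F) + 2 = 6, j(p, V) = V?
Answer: 68448473/3 ≈ 2.2816e+7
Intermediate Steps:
L(F) = 4 (L(F) = -2 + 6 = 4)
G = -11/3 (G = -((6 - 1) + 6)/3 = -(5 + 6)/3 = -1/3*11 = -11/3 ≈ -3.6667)
n = 176/3 (n = -4*(-11/3)*4 = (44/3)*4 = 176/3 ≈ 58.667)
(-4855 + n)*(j(-4 + 10, 9) - 4766) = (-4855 + 176/3)*(9 - 4766) = -14389/3*(-4757) = 68448473/3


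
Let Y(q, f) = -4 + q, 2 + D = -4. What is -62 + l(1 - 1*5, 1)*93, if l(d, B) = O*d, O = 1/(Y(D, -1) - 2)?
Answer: -31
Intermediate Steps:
D = -6 (D = -2 - 4 = -6)
O = -1/12 (O = 1/((-4 - 6) - 2) = 1/(-10 - 2) = 1/(-12) = -1/12 ≈ -0.083333)
l(d, B) = -d/12
-62 + l(1 - 1*5, 1)*93 = -62 - (1 - 1*5)/12*93 = -62 - (1 - 5)/12*93 = -62 - 1/12*(-4)*93 = -62 + (⅓)*93 = -62 + 31 = -31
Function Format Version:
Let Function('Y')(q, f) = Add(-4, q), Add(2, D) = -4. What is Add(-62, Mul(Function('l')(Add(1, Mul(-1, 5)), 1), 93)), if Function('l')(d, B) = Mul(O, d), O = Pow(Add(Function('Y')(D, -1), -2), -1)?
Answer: -31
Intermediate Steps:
D = -6 (D = Add(-2, -4) = -6)
O = Rational(-1, 12) (O = Pow(Add(Add(-4, -6), -2), -1) = Pow(Add(-10, -2), -1) = Pow(-12, -1) = Rational(-1, 12) ≈ -0.083333)
Function('l')(d, B) = Mul(Rational(-1, 12), d)
Add(-62, Mul(Function('l')(Add(1, Mul(-1, 5)), 1), 93)) = Add(-62, Mul(Mul(Rational(-1, 12), Add(1, Mul(-1, 5))), 93)) = Add(-62, Mul(Mul(Rational(-1, 12), Add(1, -5)), 93)) = Add(-62, Mul(Mul(Rational(-1, 12), -4), 93)) = Add(-62, Mul(Rational(1, 3), 93)) = Add(-62, 31) = -31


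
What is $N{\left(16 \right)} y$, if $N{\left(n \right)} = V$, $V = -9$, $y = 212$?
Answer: $-1908$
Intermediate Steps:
$N{\left(n \right)} = -9$
$N{\left(16 \right)} y = \left(-9\right) 212 = -1908$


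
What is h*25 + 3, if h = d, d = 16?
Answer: 403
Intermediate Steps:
h = 16
h*25 + 3 = 16*25 + 3 = 400 + 3 = 403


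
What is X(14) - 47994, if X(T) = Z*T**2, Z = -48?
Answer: -57402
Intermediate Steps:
X(T) = -48*T**2
X(14) - 47994 = -48*14**2 - 47994 = -48*196 - 47994 = -9408 - 47994 = -57402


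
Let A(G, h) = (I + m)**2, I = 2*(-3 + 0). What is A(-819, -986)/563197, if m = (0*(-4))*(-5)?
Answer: 36/563197 ≈ 6.3921e-5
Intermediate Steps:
I = -6 (I = 2*(-3) = -6)
m = 0 (m = 0*(-5) = 0)
A(G, h) = 36 (A(G, h) = (-6 + 0)**2 = (-6)**2 = 36)
A(-819, -986)/563197 = 36/563197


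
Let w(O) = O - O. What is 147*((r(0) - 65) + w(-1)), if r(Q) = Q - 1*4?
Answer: -10143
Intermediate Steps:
r(Q) = -4 + Q (r(Q) = Q - 4 = -4 + Q)
w(O) = 0
147*((r(0) - 65) + w(-1)) = 147*(((-4 + 0) - 65) + 0) = 147*((-4 - 65) + 0) = 147*(-69 + 0) = 147*(-69) = -10143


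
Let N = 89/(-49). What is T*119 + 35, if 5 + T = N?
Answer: -5433/7 ≈ -776.14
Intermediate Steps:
N = -89/49 (N = 89*(-1/49) = -89/49 ≈ -1.8163)
T = -334/49 (T = -5 - 89/49 = -334/49 ≈ -6.8163)
T*119 + 35 = -334/49*119 + 35 = -5678/7 + 35 = -5433/7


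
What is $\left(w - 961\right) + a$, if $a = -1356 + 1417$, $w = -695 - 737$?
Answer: $-2332$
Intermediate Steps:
$w = -1432$
$a = 61$
$\left(w - 961\right) + a = \left(-1432 - 961\right) + 61 = -2393 + 61 = -2332$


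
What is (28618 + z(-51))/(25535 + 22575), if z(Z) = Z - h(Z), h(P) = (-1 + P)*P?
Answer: 5183/9622 ≈ 0.53866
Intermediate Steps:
h(P) = P*(-1 + P)
z(Z) = Z - Z*(-1 + Z)
(28618 + z(-51))/(25535 + 22575) = (28618 - 51*(2 - 1*(-51)))/(25535 + 22575) = (28618 - 51*(2 + 51))/48110 = (28618 - 51*53)*(1/48110) = (28618 - 2703)*(1/48110) = 25915*(1/48110) = 5183/9622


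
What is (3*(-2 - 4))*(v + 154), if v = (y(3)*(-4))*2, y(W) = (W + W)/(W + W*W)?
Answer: -2700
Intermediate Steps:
y(W) = 2*W/(W + W²) (y(W) = (2*W)/(W + W²) = 2*W/(W + W²))
v = -4 (v = ((2/(1 + 3))*(-4))*2 = ((2/4)*(-4))*2 = ((2*(¼))*(-4))*2 = ((½)*(-4))*2 = -2*2 = -4)
(3*(-2 - 4))*(v + 154) = (3*(-2 - 4))*(-4 + 154) = (3*(-6))*150 = -18*150 = -2700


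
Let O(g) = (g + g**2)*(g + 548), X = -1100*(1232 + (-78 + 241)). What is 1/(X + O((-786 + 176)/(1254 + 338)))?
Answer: -504358336/774003145245765 ≈ -6.5162e-7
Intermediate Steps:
X = -1534500 (X = -1100*(1232 + 163) = -1100*1395 = -1534500)
O(g) = (548 + g)*(g + g**2) (O(g) = (g + g**2)*(548 + g) = (548 + g)*(g + g**2))
1/(X + O((-786 + 176)/(1254 + 338))) = 1/(-1534500 + ((-786 + 176)/(1254 + 338))*(548 + ((-786 + 176)/(1254 + 338))**2 + 549*((-786 + 176)/(1254 + 338)))) = 1/(-1534500 + (-610/1592)*(548 + (-610/1592)**2 + 549*(-610/1592))) = 1/(-1534500 + (-610*1/1592)*(548 + (-610*1/1592)**2 + 549*(-610*1/1592))) = 1/(-1534500 - 305*(548 + (-305/796)**2 + 549*(-305/796))/796) = 1/(-1534500 - 305*(548 + 93025/633616 - 167445/796)/796) = 1/(-1534500 - 305/796*214028373/633616) = 1/(-1534500 - 65278653765/504358336) = 1/(-774003145245765/504358336) = -504358336/774003145245765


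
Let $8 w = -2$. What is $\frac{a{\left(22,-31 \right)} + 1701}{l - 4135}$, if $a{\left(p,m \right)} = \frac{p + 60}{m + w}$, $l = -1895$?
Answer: $- \frac{212297}{753750} \approx -0.28165$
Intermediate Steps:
$w = - \frac{1}{4}$ ($w = \frac{1}{8} \left(-2\right) = - \frac{1}{4} \approx -0.25$)
$a{\left(p,m \right)} = \frac{60 + p}{- \frac{1}{4} + m}$ ($a{\left(p,m \right)} = \frac{p + 60}{m - \frac{1}{4}} = \frac{60 + p}{- \frac{1}{4} + m}$)
$\frac{a{\left(22,-31 \right)} + 1701}{l - 4135} = \frac{\frac{4 \left(60 + 22\right)}{-1 + 4 \left(-31\right)} + 1701}{-1895 - 4135} = \frac{4 \frac{1}{-1 - 124} \cdot 82 + 1701}{-6030} = \left(4 \frac{1}{-125} \cdot 82 + 1701\right) \left(- \frac{1}{6030}\right) = \left(4 \left(- \frac{1}{125}\right) 82 + 1701\right) \left(- \frac{1}{6030}\right) = \left(- \frac{328}{125} + 1701\right) \left(- \frac{1}{6030}\right) = \frac{212297}{125} \left(- \frac{1}{6030}\right) = - \frac{212297}{753750}$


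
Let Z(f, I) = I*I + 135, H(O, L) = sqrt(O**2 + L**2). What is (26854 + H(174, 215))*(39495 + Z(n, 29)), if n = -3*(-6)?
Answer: 1086808234 + 40471*sqrt(76501) ≈ 1.0980e+9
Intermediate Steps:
n = 18
H(O, L) = sqrt(L**2 + O**2)
Z(f, I) = 135 + I**2 (Z(f, I) = I**2 + 135 = 135 + I**2)
(26854 + H(174, 215))*(39495 + Z(n, 29)) = (26854 + sqrt(215**2 + 174**2))*(39495 + (135 + 29**2)) = (26854 + sqrt(46225 + 30276))*(39495 + (135 + 841)) = (26854 + sqrt(76501))*(39495 + 976) = (26854 + sqrt(76501))*40471 = 1086808234 + 40471*sqrt(76501)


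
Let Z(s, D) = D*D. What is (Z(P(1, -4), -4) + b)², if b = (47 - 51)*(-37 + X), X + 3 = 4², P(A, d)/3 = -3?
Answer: 12544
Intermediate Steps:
P(A, d) = -9 (P(A, d) = 3*(-3) = -9)
Z(s, D) = D²
X = 13 (X = -3 + 4² = -3 + 16 = 13)
b = 96 (b = (47 - 51)*(-37 + 13) = -4*(-24) = 96)
(Z(P(1, -4), -4) + b)² = ((-4)² + 96)² = (16 + 96)² = 112² = 12544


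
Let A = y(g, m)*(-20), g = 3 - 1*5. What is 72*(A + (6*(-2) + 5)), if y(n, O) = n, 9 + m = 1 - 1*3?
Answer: 2376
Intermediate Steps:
g = -2 (g = 3 - 5 = -2)
m = -11 (m = -9 + (1 - 1*3) = -9 + (1 - 3) = -9 - 2 = -11)
A = 40 (A = -2*(-20) = 40)
72*(A + (6*(-2) + 5)) = 72*(40 + (6*(-2) + 5)) = 72*(40 + (-12 + 5)) = 72*(40 - 7) = 72*33 = 2376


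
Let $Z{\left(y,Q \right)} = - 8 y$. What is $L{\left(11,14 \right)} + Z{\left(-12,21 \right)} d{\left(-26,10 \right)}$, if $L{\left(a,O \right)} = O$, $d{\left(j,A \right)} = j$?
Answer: $-2482$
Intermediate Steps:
$L{\left(11,14 \right)} + Z{\left(-12,21 \right)} d{\left(-26,10 \right)} = 14 + \left(-8\right) \left(-12\right) \left(-26\right) = 14 + 96 \left(-26\right) = 14 - 2496 = -2482$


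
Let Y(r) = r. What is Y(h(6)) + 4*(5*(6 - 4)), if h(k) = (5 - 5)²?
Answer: 40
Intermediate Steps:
h(k) = 0 (h(k) = 0² = 0)
Y(h(6)) + 4*(5*(6 - 4)) = 0 + 4*(5*(6 - 4)) = 0 + 4*(5*2) = 0 + 4*10 = 0 + 40 = 40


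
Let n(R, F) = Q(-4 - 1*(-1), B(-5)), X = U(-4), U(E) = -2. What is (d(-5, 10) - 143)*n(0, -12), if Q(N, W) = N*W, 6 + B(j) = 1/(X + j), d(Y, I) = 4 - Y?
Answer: -17286/7 ≈ -2469.4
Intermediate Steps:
X = -2
B(j) = -6 + 1/(-2 + j)
n(R, F) = 129/7 (n(R, F) = (-4 - 1*(-1))*((13 - 6*(-5))/(-2 - 5)) = (-4 + 1)*((13 + 30)/(-7)) = -(-3)*43/7 = -3*(-43/7) = 129/7)
(d(-5, 10) - 143)*n(0, -12) = ((4 - 1*(-5)) - 143)*(129/7) = ((4 + 5) - 143)*(129/7) = (9 - 143)*(129/7) = -134*129/7 = -17286/7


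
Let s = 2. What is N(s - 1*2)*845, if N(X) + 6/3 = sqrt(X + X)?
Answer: -1690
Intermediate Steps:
N(X) = -2 + sqrt(2)*sqrt(X) (N(X) = -2 + sqrt(X + X) = -2 + sqrt(2*X) = -2 + sqrt(2)*sqrt(X))
N(s - 1*2)*845 = (-2 + sqrt(2)*sqrt(2 - 1*2))*845 = (-2 + sqrt(2)*sqrt(2 - 2))*845 = (-2 + sqrt(2)*sqrt(0))*845 = (-2 + sqrt(2)*0)*845 = (-2 + 0)*845 = -2*845 = -1690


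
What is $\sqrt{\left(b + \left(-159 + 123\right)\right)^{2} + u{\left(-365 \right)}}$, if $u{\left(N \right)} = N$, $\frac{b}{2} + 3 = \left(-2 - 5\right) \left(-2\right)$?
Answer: $13 i \approx 13.0 i$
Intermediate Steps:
$b = 22$ ($b = -6 + 2 \left(-2 - 5\right) \left(-2\right) = -6 + 2 \left(\left(-7\right) \left(-2\right)\right) = -6 + 2 \cdot 14 = -6 + 28 = 22$)
$\sqrt{\left(b + \left(-159 + 123\right)\right)^{2} + u{\left(-365 \right)}} = \sqrt{\left(22 + \left(-159 + 123\right)\right)^{2} - 365} = \sqrt{\left(22 - 36\right)^{2} - 365} = \sqrt{\left(-14\right)^{2} - 365} = \sqrt{196 - 365} = \sqrt{-169} = 13 i$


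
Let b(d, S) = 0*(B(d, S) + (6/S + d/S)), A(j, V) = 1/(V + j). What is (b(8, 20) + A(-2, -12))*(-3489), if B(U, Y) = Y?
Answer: 3489/14 ≈ 249.21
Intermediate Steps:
b(d, S) = 0 (b(d, S) = 0*(S + (6/S + d/S)) = 0*(S + 6/S + d/S) = 0)
(b(8, 20) + A(-2, -12))*(-3489) = (0 + 1/(-12 - 2))*(-3489) = (0 + 1/(-14))*(-3489) = (0 - 1/14)*(-3489) = -1/14*(-3489) = 3489/14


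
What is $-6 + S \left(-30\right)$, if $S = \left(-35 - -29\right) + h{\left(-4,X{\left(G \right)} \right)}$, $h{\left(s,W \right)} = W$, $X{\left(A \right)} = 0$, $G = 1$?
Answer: $174$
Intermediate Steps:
$S = -6$ ($S = \left(-35 - -29\right) + 0 = \left(-35 + 29\right) + 0 = -6 + 0 = -6$)
$-6 + S \left(-30\right) = -6 - -180 = -6 + 180 = 174$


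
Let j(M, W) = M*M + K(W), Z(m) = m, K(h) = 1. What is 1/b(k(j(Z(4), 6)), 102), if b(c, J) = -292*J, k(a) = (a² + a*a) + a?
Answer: -1/29784 ≈ -3.3575e-5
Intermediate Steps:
j(M, W) = 1 + M² (j(M, W) = M*M + 1 = M² + 1 = 1 + M²)
k(a) = a + 2*a² (k(a) = (a² + a²) + a = 2*a² + a = a + 2*a²)
1/b(k(j(Z(4), 6)), 102) = 1/(-292*102) = 1/(-29784) = -1/29784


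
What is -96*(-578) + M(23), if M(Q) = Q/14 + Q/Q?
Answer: 776869/14 ≈ 55491.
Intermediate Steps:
M(Q) = 1 + Q/14 (M(Q) = Q*(1/14) + 1 = Q/14 + 1 = 1 + Q/14)
-96*(-578) + M(23) = -96*(-578) + (1 + (1/14)*23) = 55488 + (1 + 23/14) = 55488 + 37/14 = 776869/14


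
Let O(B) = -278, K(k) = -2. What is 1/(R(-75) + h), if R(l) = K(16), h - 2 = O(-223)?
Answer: -1/278 ≈ -0.0035971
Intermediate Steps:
h = -276 (h = 2 - 278 = -276)
R(l) = -2
1/(R(-75) + h) = 1/(-2 - 276) = 1/(-278) = -1/278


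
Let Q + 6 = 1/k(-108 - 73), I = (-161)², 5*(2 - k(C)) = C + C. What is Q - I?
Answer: -9644839/372 ≈ -25927.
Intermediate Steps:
k(C) = 2 - 2*C/5 (k(C) = 2 - (C + C)/5 = 2 - 2*C/5)
I = 25921
Q = -2227/372 (Q = -6 + 1/(2 - 2*(-108 - 73)/5) = -6 + 1/(2 - ⅖*(-181)) = -6 + 1/(2 + 362/5) = -6 + 1/(372/5) = -6 + 5/372 = -2227/372 ≈ -5.9866)
Q - I = -2227/372 - 1*25921 = -2227/372 - 25921 = -9644839/372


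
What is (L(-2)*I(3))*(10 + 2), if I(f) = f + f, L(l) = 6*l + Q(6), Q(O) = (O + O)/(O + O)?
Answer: -792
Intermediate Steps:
Q(O) = 1 (Q(O) = (2*O)/((2*O)) = (2*O)*(1/(2*O)) = 1)
L(l) = 1 + 6*l (L(l) = 6*l + 1 = 1 + 6*l)
I(f) = 2*f
(L(-2)*I(3))*(10 + 2) = ((1 + 6*(-2))*(2*3))*(10 + 2) = ((1 - 12)*6)*12 = -11*6*12 = -66*12 = -792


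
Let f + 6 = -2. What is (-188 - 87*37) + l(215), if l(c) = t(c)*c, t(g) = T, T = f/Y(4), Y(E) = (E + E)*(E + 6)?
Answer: -6857/2 ≈ -3428.5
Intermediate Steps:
f = -8 (f = -6 - 2 = -8)
Y(E) = 2*E*(6 + E) (Y(E) = (2*E)*(6 + E) = 2*E*(6 + E))
T = -⅒ (T = -8*1/(8*(6 + 4)) = -8/(2*4*10) = -8/80 = -8*1/80 = -⅒ ≈ -0.10000)
t(g) = -⅒
l(c) = -c/10
(-188 - 87*37) + l(215) = (-188 - 87*37) - ⅒*215 = (-188 - 3219) - 43/2 = -3407 - 43/2 = -6857/2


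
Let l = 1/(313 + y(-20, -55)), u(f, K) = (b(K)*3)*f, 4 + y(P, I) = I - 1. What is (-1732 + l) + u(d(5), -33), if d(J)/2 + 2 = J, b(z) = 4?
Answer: -419979/253 ≈ -1660.0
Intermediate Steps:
y(P, I) = -5 + I (y(P, I) = -4 + (I - 1) = -4 + (-1 + I) = -5 + I)
d(J) = -4 + 2*J
u(f, K) = 12*f (u(f, K) = (4*3)*f = 12*f)
l = 1/253 (l = 1/(313 + (-5 - 55)) = 1/(313 - 60) = 1/253 ≈ 0.0039526)
(-1732 + l) + u(d(5), -33) = (-1732 + 1/253) + 12*(-4 + 2*5) = -438195/253 + 12*(-4 + 10) = -438195/253 + 12*6 = -438195/253 + 72 = -419979/253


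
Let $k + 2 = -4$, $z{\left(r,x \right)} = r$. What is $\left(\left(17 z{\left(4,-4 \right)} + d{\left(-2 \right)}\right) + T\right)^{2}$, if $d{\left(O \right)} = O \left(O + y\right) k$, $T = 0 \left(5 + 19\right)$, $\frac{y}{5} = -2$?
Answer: $5776$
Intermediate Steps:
$y = -10$ ($y = 5 \left(-2\right) = -10$)
$T = 0$ ($T = 0 \cdot 24 = 0$)
$k = -6$ ($k = -2 - 4 = -6$)
$d{\left(O \right)} = - 6 O \left(-10 + O\right)$ ($d{\left(O \right)} = O \left(O - 10\right) \left(-6\right) = O \left(-10 + O\right) \left(-6\right) = - 6 O \left(-10 + O\right)$)
$\left(\left(17 z{\left(4,-4 \right)} + d{\left(-2 \right)}\right) + T\right)^{2} = \left(\left(17 \cdot 4 + 6 \left(-2\right) \left(10 - -2\right)\right) + 0\right)^{2} = \left(\left(68 + 6 \left(-2\right) \left(10 + 2\right)\right) + 0\right)^{2} = \left(\left(68 + 6 \left(-2\right) 12\right) + 0\right)^{2} = \left(\left(68 - 144\right) + 0\right)^{2} = \left(-76 + 0\right)^{2} = \left(-76\right)^{2} = 5776$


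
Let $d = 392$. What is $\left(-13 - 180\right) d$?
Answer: $-75656$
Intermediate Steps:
$\left(-13 - 180\right) d = \left(-13 - 180\right) 392 = \left(-193\right) 392 = -75656$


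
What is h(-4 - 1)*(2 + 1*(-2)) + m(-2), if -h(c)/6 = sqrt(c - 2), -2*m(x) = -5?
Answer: 5/2 ≈ 2.5000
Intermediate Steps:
m(x) = 5/2 (m(x) = -1/2*(-5) = 5/2)
h(c) = -6*sqrt(-2 + c) (h(c) = -6*sqrt(c - 2) = -6*sqrt(-2 + c))
h(-4 - 1)*(2 + 1*(-2)) + m(-2) = (-6*sqrt(-2 + (-4 - 1)))*(2 + 1*(-2)) + 5/2 = (-6*sqrt(-2 - 5))*(2 - 2) + 5/2 = -6*I*sqrt(7)*0 + 5/2 = 0 + 5/2 = 5/2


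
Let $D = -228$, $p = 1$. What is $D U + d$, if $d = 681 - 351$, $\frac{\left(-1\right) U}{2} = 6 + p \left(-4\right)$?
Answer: $1242$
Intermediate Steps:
$U = -4$ ($U = - 2 \left(6 + 1 \left(-4\right)\right) = - 2 \left(6 - 4\right) = \left(-2\right) 2 = -4$)
$d = 330$ ($d = 681 - 351 = 330$)
$D U + d = \left(-228\right) \left(-4\right) + 330 = 912 + 330 = 1242$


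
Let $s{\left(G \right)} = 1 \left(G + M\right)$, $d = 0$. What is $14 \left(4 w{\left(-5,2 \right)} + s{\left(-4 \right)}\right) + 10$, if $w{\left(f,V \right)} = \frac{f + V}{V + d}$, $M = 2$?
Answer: $-102$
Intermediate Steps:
$s{\left(G \right)} = 2 + G$ ($s{\left(G \right)} = 1 \left(G + 2\right) = 1 \left(2 + G\right) = 2 + G$)
$w{\left(f,V \right)} = \frac{V + f}{V}$ ($w{\left(f,V \right)} = \frac{f + V}{V + 0} = \frac{V + f}{V}$)
$14 \left(4 w{\left(-5,2 \right)} + s{\left(-4 \right)}\right) + 10 = 14 \left(4 \frac{2 - 5}{2} + \left(2 - 4\right)\right) + 10 = 14 \left(4 \cdot \frac{1}{2} \left(-3\right) - 2\right) + 10 = 14 \left(4 \left(- \frac{3}{2}\right) - 2\right) + 10 = 14 \left(-6 - 2\right) + 10 = 14 \left(-8\right) + 10 = -112 + 10 = -102$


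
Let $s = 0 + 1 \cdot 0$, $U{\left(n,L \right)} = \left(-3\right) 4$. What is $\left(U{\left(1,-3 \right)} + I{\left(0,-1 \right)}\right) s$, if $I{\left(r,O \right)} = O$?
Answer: $0$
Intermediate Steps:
$U{\left(n,L \right)} = -12$
$s = 0$ ($s = 0 + 0 = 0$)
$\left(U{\left(1,-3 \right)} + I{\left(0,-1 \right)}\right) s = \left(-12 - 1\right) 0 = \left(-13\right) 0 = 0$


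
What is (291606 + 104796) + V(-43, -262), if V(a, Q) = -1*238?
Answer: 396164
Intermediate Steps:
V(a, Q) = -238
(291606 + 104796) + V(-43, -262) = (291606 + 104796) - 238 = 396402 - 238 = 396164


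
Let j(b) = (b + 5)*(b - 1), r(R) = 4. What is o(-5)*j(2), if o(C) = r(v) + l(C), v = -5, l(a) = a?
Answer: -7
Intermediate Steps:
j(b) = (-1 + b)*(5 + b) (j(b) = (5 + b)*(-1 + b) = (-1 + b)*(5 + b))
o(C) = 4 + C
o(-5)*j(2) = (4 - 5)*(-5 + 2**2 + 4*2) = -(-5 + 4 + 8) = -1*7 = -7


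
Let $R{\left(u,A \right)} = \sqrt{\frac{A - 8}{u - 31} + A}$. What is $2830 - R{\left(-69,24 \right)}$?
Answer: $2830 - \frac{2 \sqrt{149}}{5} \approx 2825.1$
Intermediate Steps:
$R{\left(u,A \right)} = \sqrt{A + \frac{-8 + A}{-31 + u}}$ ($R{\left(u,A \right)} = \sqrt{\frac{-8 + A}{-31 + u} + A} = \sqrt{A + \frac{-8 + A}{-31 + u}}$)
$2830 - R{\left(-69,24 \right)} = 2830 - \sqrt{\frac{-8 + 24 + 24 \left(-31 - 69\right)}{-31 - 69}} = 2830 - \sqrt{\frac{-8 + 24 + 24 \left(-100\right)}{-100}} = 2830 - \sqrt{- \frac{-8 + 24 - 2400}{100}} = 2830 - \sqrt{\left(- \frac{1}{100}\right) \left(-2384\right)} = 2830 - \sqrt{\frac{596}{25}} = 2830 - \frac{2 \sqrt{149}}{5}$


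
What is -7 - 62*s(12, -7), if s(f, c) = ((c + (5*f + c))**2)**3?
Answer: -587406407559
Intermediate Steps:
s(f, c) = (2*c + 5*f)**6 (s(f, c) = ((c + (c + 5*f))**2)**3 = ((2*c + 5*f)**2)**3 = (2*c + 5*f)**6)
-7 - 62*s(12, -7) = -7 - 62*(2*(-7) + 5*12)**6 = -7 - 62*(-14 + 60)**6 = -7 - 62*46**6 = -7 - 62*9474296896 = -7 - 587406407552 = -587406407559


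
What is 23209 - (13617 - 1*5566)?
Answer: 15158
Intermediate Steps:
23209 - (13617 - 1*5566) = 23209 - (13617 - 5566) = 23209 - 1*8051 = 23209 - 8051 = 15158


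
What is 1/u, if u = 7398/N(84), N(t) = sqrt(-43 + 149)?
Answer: sqrt(106)/7398 ≈ 0.0013917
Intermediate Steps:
N(t) = sqrt(106)
u = 3699*sqrt(106)/53 (u = 7398/(sqrt(106)) = 7398*(sqrt(106)/106) = 3699*sqrt(106)/53 ≈ 718.56)
1/u = 1/(3699*sqrt(106)/53) = sqrt(106)/7398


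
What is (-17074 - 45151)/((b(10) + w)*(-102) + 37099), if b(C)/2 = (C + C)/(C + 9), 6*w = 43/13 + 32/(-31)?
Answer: -476456825/282126612 ≈ -1.6888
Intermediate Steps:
w = 917/2418 (w = (43/13 + 32/(-31))/6 = (43*(1/13) + 32*(-1/31))/6 = (43/13 - 32/31)/6 = (1/6)*(917/403) = 917/2418 ≈ 0.37924)
b(C) = 4*C/(9 + C) (b(C) = 2*((C + C)/(C + 9)) = 2*((2*C)/(9 + C)) = 2*(2*C/(9 + C)) = 4*C/(9 + C))
(-17074 - 45151)/((b(10) + w)*(-102) + 37099) = (-17074 - 45151)/((4*10/(9 + 10) + 917/2418)*(-102) + 37099) = -62225/((4*10/19 + 917/2418)*(-102) + 37099) = -62225/((4*10*(1/19) + 917/2418)*(-102) + 37099) = -62225/((40/19 + 917/2418)*(-102) + 37099) = -62225/((114143/45942)*(-102) + 37099) = -62225/(-1940431/7657 + 37099) = -62225/282126612/7657 = -62225*7657/282126612 = -476456825/282126612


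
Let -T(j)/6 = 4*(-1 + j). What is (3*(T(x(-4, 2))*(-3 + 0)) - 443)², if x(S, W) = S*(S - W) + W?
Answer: 24571849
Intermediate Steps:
x(S, W) = W + S*(S - W)
T(j) = 24 - 24*j (T(j) = -24*(-1 + j) = -6*(-4 + 4*j) = 24 - 24*j)
(3*(T(x(-4, 2))*(-3 + 0)) - 443)² = (3*((24 - 24*(2 + (-4)² - 1*(-4)*2))*(-3 + 0)) - 443)² = (3*((24 - 24*(2 + 16 + 8))*(-3)) - 443)² = (3*((24 - 24*26)*(-3)) - 443)² = (3*((24 - 624)*(-3)) - 443)² = (3*(-600*(-3)) - 443)² = (3*1800 - 443)² = (5400 - 443)² = 4957² = 24571849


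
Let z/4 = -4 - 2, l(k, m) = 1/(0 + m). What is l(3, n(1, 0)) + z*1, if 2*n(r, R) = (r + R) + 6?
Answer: -166/7 ≈ -23.714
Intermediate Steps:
n(r, R) = 3 + R/2 + r/2 (n(r, R) = ((r + R) + 6)/2 = ((R + r) + 6)/2 = (6 + R + r)/2 = 3 + R/2 + r/2)
l(k, m) = 1/m
z = -24 (z = 4*(-4 - 2) = 4*(-6) = -24)
l(3, n(1, 0)) + z*1 = 1/(3 + (½)*0 + (½)*1) - 24*1 = 1/(3 + 0 + ½) - 24 = 1/(7/2) - 24 = 2/7 - 24 = -166/7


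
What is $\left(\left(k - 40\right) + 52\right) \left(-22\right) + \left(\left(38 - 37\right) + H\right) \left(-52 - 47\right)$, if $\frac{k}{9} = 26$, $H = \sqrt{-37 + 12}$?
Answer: $-5511 - 495 i \approx -5511.0 - 495.0 i$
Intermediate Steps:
$H = 5 i$ ($H = \sqrt{-25} = 5 i \approx 5.0 i$)
$k = 234$ ($k = 9 \cdot 26 = 234$)
$\left(\left(k - 40\right) + 52\right) \left(-22\right) + \left(\left(38 - 37\right) + H\right) \left(-52 - 47\right) = \left(\left(234 - 40\right) + 52\right) \left(-22\right) + \left(\left(38 - 37\right) + 5 i\right) \left(-52 - 47\right) = \left(194 + 52\right) \left(-22\right) + \left(\left(38 - 37\right) + 5 i\right) \left(-99\right) = 246 \left(-22\right) + \left(1 + 5 i\right) \left(-99\right) = -5412 - \left(99 + 495 i\right) = -5511 - 495 i$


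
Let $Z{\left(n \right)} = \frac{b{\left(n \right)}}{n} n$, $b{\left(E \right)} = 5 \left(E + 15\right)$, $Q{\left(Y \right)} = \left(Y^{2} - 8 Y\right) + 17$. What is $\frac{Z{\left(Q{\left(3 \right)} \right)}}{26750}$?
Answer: $\frac{17}{5350} \approx 0.0031776$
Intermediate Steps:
$Q{\left(Y \right)} = 17 + Y^{2} - 8 Y$
$b{\left(E \right)} = 75 + 5 E$ ($b{\left(E \right)} = 5 \left(15 + E\right) = 75 + 5 E$)
$Z{\left(n \right)} = 75 + 5 n$ ($Z{\left(n \right)} = \frac{75 + 5 n}{n} n = 75 + 5 n$)
$\frac{Z{\left(Q{\left(3 \right)} \right)}}{26750} = \frac{75 + 5 \left(17 + 3^{2} - 24\right)}{26750} = \left(75 + 5 \left(17 + 9 - 24\right)\right) \frac{1}{26750} = \left(75 + 5 \cdot 2\right) \frac{1}{26750} = \left(75 + 10\right) \frac{1}{26750} = 85 \cdot \frac{1}{26750} = \frac{17}{5350}$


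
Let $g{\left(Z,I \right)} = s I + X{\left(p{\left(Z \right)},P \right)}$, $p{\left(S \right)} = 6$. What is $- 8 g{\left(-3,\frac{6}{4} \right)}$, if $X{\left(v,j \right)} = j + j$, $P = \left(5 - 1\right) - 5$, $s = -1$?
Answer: $28$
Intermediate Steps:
$P = -1$ ($P = 4 - 5 = -1$)
$X{\left(v,j \right)} = 2 j$
$g{\left(Z,I \right)} = -2 - I$ ($g{\left(Z,I \right)} = - I + 2 \left(-1\right) = - I - 2 = -2 - I$)
$- 8 g{\left(-3,\frac{6}{4} \right)} = - 8 \left(-2 - \frac{6}{4}\right) = - 8 \left(-2 - 6 \cdot \frac{1}{4}\right) = - 8 \left(-2 - \frac{3}{2}\right) = \left(-8\right) \left(- \frac{7}{2}\right) = 28$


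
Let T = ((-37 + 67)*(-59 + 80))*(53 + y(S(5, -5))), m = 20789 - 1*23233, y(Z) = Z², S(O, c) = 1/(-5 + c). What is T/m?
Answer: -333963/24440 ≈ -13.665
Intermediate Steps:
m = -2444 (m = 20789 - 23233 = -2444)
T = 333963/10 (T = ((-37 + 67)*(-59 + 80))*(53 + (1/(-5 - 5))²) = (30*21)*(53 + (1/(-10))²) = 630*(53 + (-⅒)²) = 630*(53 + 1/100) = 630*(5301/100) = 333963/10 ≈ 33396.)
T/m = (333963/10)/(-2444) = (333963/10)*(-1/2444) = -333963/24440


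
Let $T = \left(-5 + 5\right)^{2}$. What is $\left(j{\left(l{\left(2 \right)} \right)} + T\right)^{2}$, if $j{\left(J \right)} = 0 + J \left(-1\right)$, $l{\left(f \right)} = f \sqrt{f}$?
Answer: $8$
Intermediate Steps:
$l{\left(f \right)} = f^{\frac{3}{2}}$
$j{\left(J \right)} = - J$ ($j{\left(J \right)} = 0 - J = - J$)
$T = 0$ ($T = 0^{2} = 0$)
$\left(j{\left(l{\left(2 \right)} \right)} + T\right)^{2} = \left(- 2^{\frac{3}{2}} + 0\right)^{2} = \left(- 2 \sqrt{2} + 0\right)^{2} = \left(- 2 \sqrt{2}\right)^{2} = 8$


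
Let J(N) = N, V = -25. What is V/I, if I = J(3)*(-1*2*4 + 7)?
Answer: 25/3 ≈ 8.3333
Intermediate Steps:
I = -3 (I = 3*(-1*2*4 + 7) = 3*(-2*4 + 7) = 3*(-8 + 7) = 3*(-1) = -3)
V/I = -25/(-3) = -25*(-⅓) = 25/3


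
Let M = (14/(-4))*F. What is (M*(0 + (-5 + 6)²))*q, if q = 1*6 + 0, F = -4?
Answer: 84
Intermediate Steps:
q = 6 (q = 6 + 0 = 6)
M = 14 (M = (14/(-4))*(-4) = (14*(-¼))*(-4) = -7/2*(-4) = 14)
(M*(0 + (-5 + 6)²))*q = (14*(0 + (-5 + 6)²))*6 = (14*(0 + 1²))*6 = (14*(0 + 1))*6 = (14*1)*6 = 14*6 = 84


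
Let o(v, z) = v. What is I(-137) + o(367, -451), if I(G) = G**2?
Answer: 19136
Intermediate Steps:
I(-137) + o(367, -451) = (-137)**2 + 367 = 18769 + 367 = 19136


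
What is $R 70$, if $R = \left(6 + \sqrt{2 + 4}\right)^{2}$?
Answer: $2940 + 840 \sqrt{6} \approx 4997.6$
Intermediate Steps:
$R = \left(6 + \sqrt{6}\right)^{2} \approx 71.394$
$R 70 = \left(6 + \sqrt{6}\right)^{2} \cdot 70 = 70 \left(6 + \sqrt{6}\right)^{2}$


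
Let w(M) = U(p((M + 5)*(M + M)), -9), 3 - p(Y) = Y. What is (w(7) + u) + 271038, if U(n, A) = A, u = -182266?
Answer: 88763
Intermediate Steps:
p(Y) = 3 - Y
w(M) = -9
(w(7) + u) + 271038 = (-9 - 182266) + 271038 = -182275 + 271038 = 88763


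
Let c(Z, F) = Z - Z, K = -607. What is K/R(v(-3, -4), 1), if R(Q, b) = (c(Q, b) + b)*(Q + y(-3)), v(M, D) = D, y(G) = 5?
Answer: -607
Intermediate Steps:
c(Z, F) = 0
R(Q, b) = b*(5 + Q) (R(Q, b) = (0 + b)*(Q + 5) = b*(5 + Q))
K/R(v(-3, -4), 1) = -607/(5 - 4) = -607/1 = -607*1 = -607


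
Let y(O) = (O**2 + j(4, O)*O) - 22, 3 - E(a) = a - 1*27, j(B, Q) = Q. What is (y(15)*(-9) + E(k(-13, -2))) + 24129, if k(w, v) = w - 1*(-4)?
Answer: 20316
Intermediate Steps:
k(w, v) = 4 + w (k(w, v) = w + 4 = 4 + w)
E(a) = 30 - a (E(a) = 3 - (a - 1*27) = 3 - (a - 27) = 3 - (-27 + a) = 3 + (27 - a) = 30 - a)
y(O) = -22 + 2*O**2 (y(O) = (O**2 + O*O) - 22 = (O**2 + O**2) - 22 = 2*O**2 - 22 = -22 + 2*O**2)
(y(15)*(-9) + E(k(-13, -2))) + 24129 = ((-22 + 2*15**2)*(-9) + (30 - (4 - 13))) + 24129 = ((-22 + 2*225)*(-9) + (30 - 1*(-9))) + 24129 = ((-22 + 450)*(-9) + (30 + 9)) + 24129 = (428*(-9) + 39) + 24129 = (-3852 + 39) + 24129 = -3813 + 24129 = 20316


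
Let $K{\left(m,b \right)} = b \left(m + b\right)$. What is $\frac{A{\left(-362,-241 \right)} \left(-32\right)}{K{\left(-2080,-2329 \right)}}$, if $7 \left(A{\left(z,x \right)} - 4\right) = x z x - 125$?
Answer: $\frac{672813408}{71879927} \approx 9.3602$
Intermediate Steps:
$K{\left(m,b \right)} = b \left(b + m\right)$
$A{\left(z,x \right)} = - \frac{97}{7} + \frac{z x^{2}}{7}$ ($A{\left(z,x \right)} = 4 + \frac{x z x - 125}{7} = 4 + \frac{z x^{2} - 125}{7} = 4 + \frac{-125 + z x^{2}}{7} = 4 + \left(- \frac{125}{7} + \frac{z x^{2}}{7}\right) = - \frac{97}{7} + \frac{z x^{2}}{7}$)
$\frac{A{\left(-362,-241 \right)} \left(-32\right)}{K{\left(-2080,-2329 \right)}} = \frac{\left(- \frac{97}{7} + \frac{1}{7} \left(-362\right) \left(-241\right)^{2}\right) \left(-32\right)}{\left(-2329\right) \left(-2329 - 2080\right)} = \frac{\left(- \frac{97}{7} + \frac{1}{7} \left(-362\right) 58081\right) \left(-32\right)}{\left(-2329\right) \left(-4409\right)} = \frac{\left(- \frac{97}{7} - \frac{21025322}{7}\right) \left(-32\right)}{10268561} = \left(- \frac{21025419}{7}\right) \left(-32\right) \frac{1}{10268561} = \frac{672813408}{7} \cdot \frac{1}{10268561} = \frac{672813408}{71879927}$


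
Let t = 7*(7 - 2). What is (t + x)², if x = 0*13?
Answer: 1225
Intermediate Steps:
x = 0
t = 35 (t = 7*5 = 35)
(t + x)² = (35 + 0)² = 35² = 1225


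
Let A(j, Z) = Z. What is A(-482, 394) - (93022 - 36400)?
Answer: -56228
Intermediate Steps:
A(-482, 394) - (93022 - 36400) = 394 - (93022 - 36400) = 394 - 1*56622 = 394 - 56622 = -56228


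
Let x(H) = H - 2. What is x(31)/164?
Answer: 29/164 ≈ 0.17683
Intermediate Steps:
x(H) = -2 + H
x(31)/164 = (-2 + 31)/164 = 29*(1/164) = 29/164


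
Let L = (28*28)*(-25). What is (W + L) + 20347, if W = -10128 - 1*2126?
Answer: -11507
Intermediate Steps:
W = -12254 (W = -10128 - 2126 = -12254)
L = -19600 (L = 784*(-25) = -19600)
(W + L) + 20347 = (-12254 - 19600) + 20347 = -31854 + 20347 = -11507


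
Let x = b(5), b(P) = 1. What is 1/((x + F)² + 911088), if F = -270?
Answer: 1/983449 ≈ 1.0168e-6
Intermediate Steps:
x = 1
1/((x + F)² + 911088) = 1/((1 - 270)² + 911088) = 1/((-269)² + 911088) = 1/(72361 + 911088) = 1/983449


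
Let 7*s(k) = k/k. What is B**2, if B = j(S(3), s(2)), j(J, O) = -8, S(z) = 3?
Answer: 64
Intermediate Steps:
s(k) = 1/7 (s(k) = (k/k)/7 = (1/7)*1 = 1/7)
B = -8
B**2 = (-8)**2 = 64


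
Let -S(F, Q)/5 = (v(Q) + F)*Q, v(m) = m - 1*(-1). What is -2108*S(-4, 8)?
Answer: 421600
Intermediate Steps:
v(m) = 1 + m (v(m) = m + 1 = 1 + m)
S(F, Q) = -5*Q*(1 + F + Q) (S(F, Q) = -5*((1 + Q) + F)*Q = -5*(1 + F + Q)*Q = -5*Q*(1 + F + Q))
-2108*S(-4, 8) = -(-10540)*8*(1 - 4 + 8) = -(-10540)*8*5 = -2108*(-200) = 421600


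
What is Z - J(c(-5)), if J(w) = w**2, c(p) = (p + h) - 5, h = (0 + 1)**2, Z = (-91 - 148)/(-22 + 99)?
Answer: -6476/77 ≈ -84.104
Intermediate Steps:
Z = -239/77 ≈ -3.1039
h = 1 (h = 1**2 = 1)
c(p) = -4 + p (c(p) = (p + 1) - 5 = (1 + p) - 5 = -4 + p)
Z - J(c(-5)) = -239/77 - (-4 - 5)**2 = -239/77 - 1*(-9)**2 = -239/77 - 1*81 = -239/77 - 81 = -6476/77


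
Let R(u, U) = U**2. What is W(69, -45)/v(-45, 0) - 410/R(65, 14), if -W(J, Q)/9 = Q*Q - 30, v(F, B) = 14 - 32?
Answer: 48775/49 ≈ 995.41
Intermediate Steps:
v(F, B) = -18
W(J, Q) = 270 - 9*Q**2 (W(J, Q) = -9*(Q*Q - 30) = -9*(Q**2 - 30) = -9*(-30 + Q**2) = 270 - 9*Q**2)
W(69, -45)/v(-45, 0) - 410/R(65, 14) = (270 - 9*(-45)**2)/(-18) - 410/(14**2) = (270 - 9*2025)*(-1/18) - 410/196 = (270 - 18225)*(-1/18) - 410*1/196 = -17955*(-1/18) - 205/98 = 1995/2 - 205/98 = 48775/49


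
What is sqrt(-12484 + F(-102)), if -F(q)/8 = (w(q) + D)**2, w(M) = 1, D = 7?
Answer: 114*I ≈ 114.0*I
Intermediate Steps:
F(q) = -512 (F(q) = -8*(1 + 7)**2 = -8*8**2 = -8*64 = -512)
sqrt(-12484 + F(-102)) = sqrt(-12484 - 512) = sqrt(-12996) = 114*I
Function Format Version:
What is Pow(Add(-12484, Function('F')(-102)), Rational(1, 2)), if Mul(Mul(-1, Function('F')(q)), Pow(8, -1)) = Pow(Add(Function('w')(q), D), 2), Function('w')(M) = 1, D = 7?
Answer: Mul(114, I) ≈ Mul(114.00, I)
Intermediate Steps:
Function('F')(q) = -512 (Function('F')(q) = Mul(-8, Pow(Add(1, 7), 2)) = Mul(-8, Pow(8, 2)) = Mul(-8, 64) = -512)
Pow(Add(-12484, Function('F')(-102)), Rational(1, 2)) = Pow(Add(-12484, -512), Rational(1, 2)) = Pow(-12996, Rational(1, 2)) = Mul(114, I)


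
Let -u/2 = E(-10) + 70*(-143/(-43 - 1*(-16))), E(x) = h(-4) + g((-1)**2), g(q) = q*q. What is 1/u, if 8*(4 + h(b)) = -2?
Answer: -54/39689 ≈ -0.0013606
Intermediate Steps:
h(b) = -17/4 (h(b) = -4 + (1/8)*(-2) = -4 - 1/4 = -17/4)
g(q) = q**2
E(x) = -13/4 (E(x) = -17/4 + ((-1)**2)**2 = -17/4 + 1**2 = -17/4 + 1 = -13/4)
u = -39689/54 (u = -2*(-13/4 + 70*(-143/(-43 - 1*(-16)))) = -2*(-13/4 + 70*(-143/(-43 + 16))) = -2*(-13/4 + 70*(-143/(-27))) = -2*(-13/4 + 70*(-143*(-1/27))) = -2*(-13/4 + 70*(143/27)) = -2*(-13/4 + 10010/27) = -2*39689/108 = -39689/54 ≈ -734.98)
1/u = 1/(-39689/54) = -54/39689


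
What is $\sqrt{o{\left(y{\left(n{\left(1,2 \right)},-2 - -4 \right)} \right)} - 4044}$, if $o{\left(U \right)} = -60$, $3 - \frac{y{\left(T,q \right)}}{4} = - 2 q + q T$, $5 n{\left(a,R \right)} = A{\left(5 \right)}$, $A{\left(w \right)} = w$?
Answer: $6 i \sqrt{114} \approx 64.063 i$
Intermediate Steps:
$n{\left(a,R \right)} = 1$ ($n{\left(a,R \right)} = \frac{1}{5} \cdot 5 = 1$)
$y{\left(T,q \right)} = 12 + 8 q - 4 T q$ ($y{\left(T,q \right)} = 12 - 4 \left(- 2 q + q T\right) = 12 - 4 \left(- 2 q + T q\right) = 12 - \left(- 8 q + 4 T q\right) = 12 + 8 q - 4 T q$)
$\sqrt{o{\left(y{\left(n{\left(1,2 \right)},-2 - -4 \right)} \right)} - 4044} = \sqrt{-60 - 4044} = \sqrt{-4104} = 6 i \sqrt{114}$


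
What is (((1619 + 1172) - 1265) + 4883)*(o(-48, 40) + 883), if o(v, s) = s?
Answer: 5915507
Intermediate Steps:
(((1619 + 1172) - 1265) + 4883)*(o(-48, 40) + 883) = (((1619 + 1172) - 1265) + 4883)*(40 + 883) = ((2791 - 1265) + 4883)*923 = (1526 + 4883)*923 = 6409*923 = 5915507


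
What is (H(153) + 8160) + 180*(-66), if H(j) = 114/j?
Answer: -189682/51 ≈ -3719.3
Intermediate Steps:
(H(153) + 8160) + 180*(-66) = (114/153 + 8160) + 180*(-66) = (114*(1/153) + 8160) - 11880 = (38/51 + 8160) - 11880 = 416198/51 - 11880 = -189682/51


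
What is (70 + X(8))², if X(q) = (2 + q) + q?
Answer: 7744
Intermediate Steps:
X(q) = 2 + 2*q
(70 + X(8))² = (70 + (2 + 2*8))² = (70 + (2 + 16))² = (70 + 18)² = 88² = 7744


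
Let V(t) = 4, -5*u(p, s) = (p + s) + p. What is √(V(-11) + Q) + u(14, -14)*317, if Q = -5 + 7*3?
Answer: -4438/5 + 2*√5 ≈ -883.13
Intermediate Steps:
u(p, s) = -2*p/5 - s/5 (u(p, s) = -((p + s) + p)/5 = -(s + 2*p)/5 = -2*p/5 - s/5)
Q = 16 (Q = -5 + 21 = 16)
√(V(-11) + Q) + u(14, -14)*317 = √(4 + 16) + (-⅖*14 - ⅕*(-14))*317 = √20 + (-28/5 + 14/5)*317 = 2*√5 - 14/5*317 = 2*√5 - 4438/5 = -4438/5 + 2*√5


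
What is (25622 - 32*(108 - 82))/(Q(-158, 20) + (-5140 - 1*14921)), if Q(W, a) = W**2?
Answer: 24790/4903 ≈ 5.0561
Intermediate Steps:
(25622 - 32*(108 - 82))/(Q(-158, 20) + (-5140 - 1*14921)) = (25622 - 32*(108 - 82))/((-158)**2 + (-5140 - 1*14921)) = (25622 - 32*26)/(24964 + (-5140 - 14921)) = (25622 - 832)/(24964 - 20061) = 24790/4903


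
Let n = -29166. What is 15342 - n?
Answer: 44508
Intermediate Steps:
15342 - n = 15342 - 1*(-29166) = 15342 + 29166 = 44508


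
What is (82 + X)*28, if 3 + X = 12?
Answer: 2548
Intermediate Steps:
X = 9 (X = -3 + 12 = 9)
(82 + X)*28 = (82 + 9)*28 = 91*28 = 2548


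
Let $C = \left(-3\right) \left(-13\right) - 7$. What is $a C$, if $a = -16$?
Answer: $-512$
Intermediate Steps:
$C = 32$ ($C = 39 - 7 = 32$)
$a C = \left(-16\right) 32 = -512$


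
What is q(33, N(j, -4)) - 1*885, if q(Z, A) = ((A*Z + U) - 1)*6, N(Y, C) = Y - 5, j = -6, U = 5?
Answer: -3039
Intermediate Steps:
N(Y, C) = -5 + Y
q(Z, A) = 24 + 6*A*Z (q(Z, A) = ((A*Z + 5) - 1)*6 = ((5 + A*Z) - 1)*6 = (4 + A*Z)*6 = 24 + 6*A*Z)
q(33, N(j, -4)) - 1*885 = (24 + 6*(-5 - 6)*33) - 1*885 = (24 + 6*(-11)*33) - 885 = (24 - 2178) - 885 = -2154 - 885 = -3039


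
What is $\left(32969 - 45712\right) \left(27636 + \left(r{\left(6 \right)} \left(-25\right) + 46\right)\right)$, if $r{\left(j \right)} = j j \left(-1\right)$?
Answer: $-364220426$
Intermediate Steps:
$r{\left(j \right)} = - j^{2}$ ($r{\left(j \right)} = j^{2} \left(-1\right) = - j^{2}$)
$\left(32969 - 45712\right) \left(27636 + \left(r{\left(6 \right)} \left(-25\right) + 46\right)\right) = \left(32969 - 45712\right) \left(27636 + \left(- 6^{2} \left(-25\right) + 46\right)\right) = - 12743 \left(27636 + \left(\left(-1\right) 36 \left(-25\right) + 46\right)\right) = - 12743 \left(27636 + \left(\left(-36\right) \left(-25\right) + 46\right)\right) = - 12743 \left(27636 + \left(900 + 46\right)\right) = - 12743 \left(27636 + 946\right) = \left(-12743\right) 28582 = -364220426$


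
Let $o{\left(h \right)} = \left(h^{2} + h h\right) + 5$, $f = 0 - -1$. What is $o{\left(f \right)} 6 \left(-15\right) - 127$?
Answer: $-757$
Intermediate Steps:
$f = 1$ ($f = 0 + 1 = 1$)
$o{\left(h \right)} = 5 + 2 h^{2}$ ($o{\left(h \right)} = \left(h^{2} + h^{2}\right) + 5 = 2 h^{2} + 5 = 5 + 2 h^{2}$)
$o{\left(f \right)} 6 \left(-15\right) - 127 = \left(5 + 2 \cdot 1^{2}\right) 6 \left(-15\right) - 127 = \left(5 + 2 \cdot 1\right) \left(-90\right) - 127 = \left(5 + 2\right) \left(-90\right) - 127 = 7 \left(-90\right) - 127 = -630 - 127 = -757$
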